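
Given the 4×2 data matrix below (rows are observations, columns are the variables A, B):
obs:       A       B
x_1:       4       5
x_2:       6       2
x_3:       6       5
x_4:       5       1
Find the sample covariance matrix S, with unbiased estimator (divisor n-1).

Step 1 — column means:
  mean(A) = (4 + 6 + 6 + 5) / 4 = 21/4 = 5.25
  mean(B) = (5 + 2 + 5 + 1) / 4 = 13/4 = 3.25

Step 2 — sample covariance S[i,j] = (1/(n-1)) · Σ_k (x_{k,i} - mean_i) · (x_{k,j} - mean_j), with n-1 = 3.
  S[A,A] = ((-1.25)·(-1.25) + (0.75)·(0.75) + (0.75)·(0.75) + (-0.25)·(-0.25)) / 3 = 2.75/3 = 0.9167
  S[A,B] = ((-1.25)·(1.75) + (0.75)·(-1.25) + (0.75)·(1.75) + (-0.25)·(-2.25)) / 3 = -1.25/3 = -0.4167
  S[B,B] = ((1.75)·(1.75) + (-1.25)·(-1.25) + (1.75)·(1.75) + (-2.25)·(-2.25)) / 3 = 12.75/3 = 4.25

S is symmetric (S[j,i] = S[i,j]). Assembling:

S = [[0.9167, -0.4167],
 [-0.4167, 4.25]]


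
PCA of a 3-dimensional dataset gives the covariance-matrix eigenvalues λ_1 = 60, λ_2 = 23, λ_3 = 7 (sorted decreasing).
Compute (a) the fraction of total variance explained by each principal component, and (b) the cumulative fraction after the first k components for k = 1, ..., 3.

Step 1 — total variance = trace(Sigma) = Σ λ_i = 60 + 23 + 7 = 90.

Step 2 — fraction explained by component i = λ_i / Σ λ:
  PC1: 60/90 = 0.6667
  PC2: 23/90 = 0.2556
  PC3: 7/90 = 0.0778

Step 3 — cumulative fraction after k components = (λ_1 + ... + λ_k) / Σ λ:
  k = 1: 60/90 = 0.6667
  k = 2: (60 + 23)/90 = 83/90 = 0.9222
  k = 3: (60 + 23 + 7)/90 = 90/90 = 1

Summary (fraction, with percent):

explained: PC1 0.6667 (66.67%), PC2 0.2556 (25.56%), PC3 0.0778 (7.78%);  cumulative: 0.6667, 0.9222, 1


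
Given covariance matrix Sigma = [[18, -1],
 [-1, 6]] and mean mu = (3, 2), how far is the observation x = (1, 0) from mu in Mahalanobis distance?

Step 1 — centre the observation: (x - mu) = (-2, -2).

Step 2 — invert Sigma. det(Sigma) = 18·6 - (-1)² = 107.
  Sigma^{-1} = (1/det) · [[d, -b], [-b, a]] = [[0.0561, 0.0093],
 [0.0093, 0.1682]].

Step 3 — form the quadratic (x - mu)^T · Sigma^{-1} · (x - mu):
  Sigma^{-1} · (x - mu) = (-0.1308, -0.3551).
  (x - mu)^T · [Sigma^{-1} · (x - mu)] = (-2)·(-0.1308) + (-2)·(-0.3551) = 0.972.

Step 4 — take square root: d = √(0.972) ≈ 0.9859.

d(x, mu) = √(0.972) ≈ 0.9859


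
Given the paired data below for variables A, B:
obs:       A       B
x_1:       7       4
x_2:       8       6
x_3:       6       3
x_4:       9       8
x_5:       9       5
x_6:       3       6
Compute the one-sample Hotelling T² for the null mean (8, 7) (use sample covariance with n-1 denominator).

Step 1 — sample mean vector:
  mean(A) = (7 + 8 + 6 + 9 + 9 + 3) / 6 = 42/6 = 7
  mean(B) = (4 + 6 + 3 + 8 + 5 + 6) / 6 = 32/6 = 5.3333
  x̄ = (7, 5.3333),  deviation x̄ - mu_0 = (7, 5.3333) - (8, 7) = (-1, -1.6667).

Step 2 — sample covariance matrix, S[i,j] = (1/(n-1)) · Σ_k (x_{k,i} - mean_i) · (x_{k,j} - mean_j), divisor n-1 = 5:
  S[A,A] = ((0)·(0) + (1)·(1) + (-1)·(-1) + (2)·(2) + (2)·(2) + (-4)·(-4)) / 5 = 26/5 = 5.2
  S[A,B] = ((0)·(-1.3333) + (1)·(0.6667) + (-1)·(-2.3333) + (2)·(2.6667) + (2)·(-0.3333) + (-4)·(0.6667)) / 5 = 5/5 = 1
  S[B,B] = ((-1.3333)·(-1.3333) + (0.6667)·(0.6667) + (-2.3333)·(-2.3333) + (2.6667)·(2.6667) + (-0.3333)·(-0.3333) + (0.6667)·(0.6667)) / 5 = 15.3333/5 = 3.0667
  S = [[5.2, 1],
 [1, 3.0667]].

Step 3 — invert S. det(S) = 5.2·3.0667 - (1)² = 14.9467.
  S^{-1} = (1/det) · [[d, -b], [-b, a]] = [[0.2052, -0.0669],
 [-0.0669, 0.3479]].

Step 4 — quadratic form (x̄ - mu_0)^T · S^{-1} · (x̄ - mu_0):
  S^{-1} · (x̄ - mu_0) = (-0.0937, -0.5129),
  (x̄ - mu_0)^T · [...] = (-1)·(-0.0937) + (-1.6667)·(-0.5129) = 0.9486.

Step 5 — scale by n: T² = 6 · 0.9486 = 5.6913.

T² ≈ 5.6913


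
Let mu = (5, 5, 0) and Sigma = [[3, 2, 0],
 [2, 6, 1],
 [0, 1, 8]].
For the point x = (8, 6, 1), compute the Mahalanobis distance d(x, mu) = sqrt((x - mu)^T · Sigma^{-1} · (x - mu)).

Step 1 — centre the observation: (x - mu) = (3, 1, 1).

Step 2 — invert Sigma (cofactor / det for 3×3, or solve directly):
  Sigma^{-1} = [[0.4312, -0.1468, 0.0183],
 [-0.1468, 0.2202, -0.0275],
 [0.0183, -0.0275, 0.1284]].

Step 3 — form the quadratic (x - mu)^T · Sigma^{-1} · (x - mu):
  Sigma^{-1} · (x - mu) = (1.1651, -0.2477, 0.156).
  (x - mu)^T · [Sigma^{-1} · (x - mu)] = (3)·(1.1651) + (1)·(-0.2477) + (1)·(0.156) = 3.4037.

Step 4 — take square root: d = √(3.4037) ≈ 1.8449.

d(x, mu) = √(3.4037) ≈ 1.8449


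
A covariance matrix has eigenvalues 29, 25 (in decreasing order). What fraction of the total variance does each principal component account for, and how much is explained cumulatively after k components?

Step 1 — total variance = trace(Sigma) = Σ λ_i = 29 + 25 = 54.

Step 2 — fraction explained by component i = λ_i / Σ λ:
  PC1: 29/54 = 0.537
  PC2: 25/54 = 0.463

Step 3 — cumulative fraction after k components = (λ_1 + ... + λ_k) / Σ λ:
  k = 1: 29/54 = 0.537
  k = 2: (29 + 25)/54 = 54/54 = 1

Summary (fraction, with percent):

explained: PC1 0.537 (53.7%), PC2 0.463 (46.3%);  cumulative: 0.537, 1


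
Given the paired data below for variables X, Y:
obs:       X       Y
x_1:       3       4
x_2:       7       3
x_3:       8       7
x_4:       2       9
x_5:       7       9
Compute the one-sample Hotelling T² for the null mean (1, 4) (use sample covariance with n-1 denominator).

Step 1 — sample mean vector:
  mean(X) = (3 + 7 + 8 + 2 + 7) / 5 = 27/5 = 5.4
  mean(Y) = (4 + 3 + 7 + 9 + 9) / 5 = 32/5 = 6.4
  x̄ = (5.4, 6.4),  deviation x̄ - mu_0 = (5.4, 6.4) - (1, 4) = (4.4, 2.4).

Step 2 — sample covariance matrix, S[i,j] = (1/(n-1)) · Σ_k (x_{k,i} - mean_i) · (x_{k,j} - mean_j), divisor n-1 = 4:
  S[X,X] = ((-2.4)·(-2.4) + (1.6)·(1.6) + (2.6)·(2.6) + (-3.4)·(-3.4) + (1.6)·(1.6)) / 4 = 29.2/4 = 7.3
  S[X,Y] = ((-2.4)·(-2.4) + (1.6)·(-3.4) + (2.6)·(0.6) + (-3.4)·(2.6) + (1.6)·(2.6)) / 4 = -2.8/4 = -0.7
  S[Y,Y] = ((-2.4)·(-2.4) + (-3.4)·(-3.4) + (0.6)·(0.6) + (2.6)·(2.6) + (2.6)·(2.6)) / 4 = 31.2/4 = 7.8
  S = [[7.3, -0.7],
 [-0.7, 7.8]].

Step 3 — invert S. det(S) = 7.3·7.8 - (-0.7)² = 56.45.
  S^{-1} = (1/det) · [[d, -b], [-b, a]] = [[0.1382, 0.0124],
 [0.0124, 0.1293]].

Step 4 — quadratic form (x̄ - mu_0)^T · S^{-1} · (x̄ - mu_0):
  S^{-1} · (x̄ - mu_0) = (0.6377, 0.3649),
  (x̄ - mu_0)^T · [...] = (4.4)·(0.6377) + (2.4)·(0.3649) = 3.6818.

Step 5 — scale by n: T² = 5 · 3.6818 = 18.4092.

T² ≈ 18.4092


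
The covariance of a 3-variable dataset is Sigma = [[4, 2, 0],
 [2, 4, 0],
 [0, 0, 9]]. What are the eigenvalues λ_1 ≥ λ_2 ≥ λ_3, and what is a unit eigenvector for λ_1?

Step 1 — characteristic polynomial p(λ) = det(λI - Sigma) = λ³ - tr·λ² + c_1·λ - det, where tr = trace, c_1 = sum of the principal 2×2 minors, det = det(Sigma):
  tr = 4 + 4 + 9 = 17,
  c_1 = (4·4 - (2)²) + (4·9 - (0)²) + (4·9 - (0)²) = 12 + 36 + 36 = 84,
  det = 4·(4·9 - (0)²) - (2)·((2)·9 - (0)·(0)) + (0)·((2)·(0) - 4·(0)) = 4·(36) - (2)·(18) + (0)·(0) = 108.
  So p(λ) = λ³ - 17λ² + 84λ - 108.
Step 2 — look for an integer root (rational root theorem: any rational root is an integer divisor of 108). Testing λ = 2:
  p(2) = 8 - 68 + 168 - 108 = 0  ✓
  Dividing out (λ - 2): p(λ) = (λ - 2)(λ² - 15λ + 54).
Step 3 — remaining eigenvalues from the quadratic λ² - 15λ + 54 = 0:
  Δ = 15² - 4·54 = 225 - 216 = 9,  λ = (15 ± √9)/2 = (15 ± 3)/2 = 9 or 6.
  Sorted: λ_1 = 9,  λ_2 = 6,  λ_3 = 2  (check: sum = 17 = tr ✓).

Step 4 — unit eigenvector for λ_1 = 9: v spans the null space of (Sigma - λ_1 I), whose rows are
  r_1 = (-5, 2, 0),  r_2 = (2, -5, 0),  r_3 = (0, 0, 0).
  v is orthogonal to every row, so take v ∝ r_1 × r_2 = ((2)·(0) - (0)·(-5), (0)·(2) - (-5)·(0), (-5)·(-5) - (2)·(2)) = (0, 0, 21).
  Rescale (divide by 21): u = (0, 0, 1).
  ||u|| = √((0)² + (0)² + (1)²) = √(1) = 1,  v_1 = u/||u|| ≈ (0, 0, 1) (||v_1|| = 1).

λ_1 = 9,  λ_2 = 6,  λ_3 = 2;  v_1 ≈ (0, 0, 1)


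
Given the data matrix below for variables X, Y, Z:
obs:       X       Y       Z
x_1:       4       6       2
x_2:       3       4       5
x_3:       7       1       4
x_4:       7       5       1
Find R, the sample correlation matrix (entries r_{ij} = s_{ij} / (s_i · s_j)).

Step 1 — column means:
  mean(X) = (4 + 3 + 7 + 7) / 4 = 21/4 = 5.25
  mean(Y) = (6 + 4 + 1 + 5) / 4 = 16/4 = 4
  mean(Z) = (2 + 5 + 4 + 1) / 4 = 12/4 = 3

Step 2 — sample variances and covariances s[i,j] = (1/(n-1)) · Σ_k (x_{k,i} - mean_i) · (x_{k,j} - mean_j), with n-1 = 3:
  s[X,X] = ((-1.25)·(-1.25) + (-2.25)·(-2.25) + (1.75)·(1.75) + (1.75)·(1.75)) / 3 = 12.75/3 = 4.25
  s[X,Y] = ((-1.25)·(2) + (-2.25)·(0) + (1.75)·(-3) + (1.75)·(1)) / 3 = -6/3 = -2
  s[X,Z] = ((-1.25)·(-1) + (-2.25)·(2) + (1.75)·(1) + (1.75)·(-2)) / 3 = -5/3 = -1.6667
  s[Y,Y] = ((2)·(2) + (0)·(0) + (-3)·(-3) + (1)·(1)) / 3 = 14/3 = 4.6667
  s[Y,Z] = ((2)·(-1) + (0)·(2) + (-3)·(1) + (1)·(-2)) / 3 = -7/3 = -2.3333
  s[Z,Z] = ((-1)·(-1) + (2)·(2) + (1)·(1) + (-2)·(-2)) / 3 = 10/3 = 3.3333
  Sample standard deviations s_i = √(s[i,i]):
  s(X) = √(4.25) = 2.0616
  s(Y) = √(4.6667) = 2.1602
  s(Z) = √(3.3333) = 1.8257

Step 3 — r_{ij} = s_{ij} / (s_i · s_j):
  r[X,X] = 1 (diagonal).
  r[X,Y] = -2 / (2.0616 · 2.1602) = -2 / 4.4535 = -0.4491
  r[X,Z] = -1.6667 / (2.0616 · 1.8257) = -1.6667 / 3.7639 = -0.4428
  r[Y,Y] = 1 (diagonal).
  r[Y,Z] = -2.3333 / (2.1602 · 1.8257) = -2.3333 / 3.9441 = -0.5916
  r[Z,Z] = 1 (diagonal).

R is symmetric with unit diagonal. Assembling:

R = [[1, -0.4491, -0.4428],
 [-0.4491, 1, -0.5916],
 [-0.4428, -0.5916, 1]]


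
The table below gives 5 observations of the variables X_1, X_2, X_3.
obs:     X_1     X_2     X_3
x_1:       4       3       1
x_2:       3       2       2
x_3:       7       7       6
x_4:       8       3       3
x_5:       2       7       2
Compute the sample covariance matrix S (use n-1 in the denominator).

Step 1 — column means:
  mean(X_1) = (4 + 3 + 7 + 8 + 2) / 5 = 24/5 = 4.8
  mean(X_2) = (3 + 2 + 7 + 3 + 7) / 5 = 22/5 = 4.4
  mean(X_3) = (1 + 2 + 6 + 3 + 2) / 5 = 14/5 = 2.8

Step 2 — sample covariance S[i,j] = (1/(n-1)) · Σ_k (x_{k,i} - mean_i) · (x_{k,j} - mean_j), with n-1 = 4.
  S[X_1,X_1] = ((-0.8)·(-0.8) + (-1.8)·(-1.8) + (2.2)·(2.2) + (3.2)·(3.2) + (-2.8)·(-2.8)) / 4 = 26.8/4 = 6.7
  S[X_1,X_2] = ((-0.8)·(-1.4) + (-1.8)·(-2.4) + (2.2)·(2.6) + (3.2)·(-1.4) + (-2.8)·(2.6)) / 4 = -0.6/4 = -0.15
  S[X_1,X_3] = ((-0.8)·(-1.8) + (-1.8)·(-0.8) + (2.2)·(3.2) + (3.2)·(0.2) + (-2.8)·(-0.8)) / 4 = 12.8/4 = 3.2
  S[X_2,X_2] = ((-1.4)·(-1.4) + (-2.4)·(-2.4) + (2.6)·(2.6) + (-1.4)·(-1.4) + (2.6)·(2.6)) / 4 = 23.2/4 = 5.8
  S[X_2,X_3] = ((-1.4)·(-1.8) + (-2.4)·(-0.8) + (2.6)·(3.2) + (-1.4)·(0.2) + (2.6)·(-0.8)) / 4 = 10.4/4 = 2.6
  S[X_3,X_3] = ((-1.8)·(-1.8) + (-0.8)·(-0.8) + (3.2)·(3.2) + (0.2)·(0.2) + (-0.8)·(-0.8)) / 4 = 14.8/4 = 3.7

S is symmetric (S[j,i] = S[i,j]). Assembling:

S = [[6.7, -0.15, 3.2],
 [-0.15, 5.8, 2.6],
 [3.2, 2.6, 3.7]]


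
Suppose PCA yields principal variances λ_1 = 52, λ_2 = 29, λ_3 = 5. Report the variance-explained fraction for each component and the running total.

Step 1 — total variance = trace(Sigma) = Σ λ_i = 52 + 29 + 5 = 86.

Step 2 — fraction explained by component i = λ_i / Σ λ:
  PC1: 52/86 = 0.6047
  PC2: 29/86 = 0.3372
  PC3: 5/86 = 0.0581

Step 3 — cumulative fraction after k components = (λ_1 + ... + λ_k) / Σ λ:
  k = 1: 52/86 = 0.6047
  k = 2: (52 + 29)/86 = 81/86 = 0.9419
  k = 3: (52 + 29 + 5)/86 = 86/86 = 1

Summary (fraction, with percent):

explained: PC1 0.6047 (60.47%), PC2 0.3372 (33.72%), PC3 0.0581 (5.81%);  cumulative: 0.6047, 0.9419, 1


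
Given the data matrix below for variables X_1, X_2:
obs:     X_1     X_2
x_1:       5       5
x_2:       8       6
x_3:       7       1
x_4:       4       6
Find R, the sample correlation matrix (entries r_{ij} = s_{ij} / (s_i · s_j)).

Step 1 — column means:
  mean(X_1) = (5 + 8 + 7 + 4) / 4 = 24/4 = 6
  mean(X_2) = (5 + 6 + 1 + 6) / 4 = 18/4 = 4.5

Step 2 — sample variances and covariances s[i,j] = (1/(n-1)) · Σ_k (x_{k,i} - mean_i) · (x_{k,j} - mean_j), with n-1 = 3:
  s[X_1,X_1] = ((-1)·(-1) + (2)·(2) + (1)·(1) + (-2)·(-2)) / 3 = 10/3 = 3.3333
  s[X_1,X_2] = ((-1)·(0.5) + (2)·(1.5) + (1)·(-3.5) + (-2)·(1.5)) / 3 = -4/3 = -1.3333
  s[X_2,X_2] = ((0.5)·(0.5) + (1.5)·(1.5) + (-3.5)·(-3.5) + (1.5)·(1.5)) / 3 = 17/3 = 5.6667
  Sample standard deviations s_i = √(s[i,i]):
  s(X_1) = √(3.3333) = 1.8257
  s(X_2) = √(5.6667) = 2.3805

Step 3 — r_{ij} = s_{ij} / (s_i · s_j):
  r[X_1,X_1] = 1 (diagonal).
  r[X_1,X_2] = -1.3333 / (1.8257 · 2.3805) = -1.3333 / 4.3461 = -0.3068
  r[X_2,X_2] = 1 (diagonal).

R is symmetric with unit diagonal. Assembling:

R = [[1, -0.3068],
 [-0.3068, 1]]


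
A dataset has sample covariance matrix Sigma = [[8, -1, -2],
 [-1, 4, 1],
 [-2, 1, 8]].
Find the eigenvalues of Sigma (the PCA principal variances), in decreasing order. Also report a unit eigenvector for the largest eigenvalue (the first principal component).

Step 1 — characteristic polynomial p(λ) = det(λI - Sigma) = λ³ - tr·λ² + c_1·λ - det, where tr = trace, c_1 = sum of the principal 2×2 minors, det = det(Sigma):
  tr = 8 + 4 + 8 = 20,
  c_1 = (8·4 - (-1)²) + (8·8 - (-2)²) + (4·8 - (1)²) = 31 + 60 + 31 = 122,
  det = 8·(4·8 - (1)²) - (-1)·((-1)·8 - (1)·(-2)) + (-2)·((-1)·(1) - 4·(-2)) = 8·(31) - (-1)·(-6) + (-2)·(7) = 228.
  So p(λ) = λ³ - 20λ² + 122λ - 228.
Step 2 — look for an integer root (rational root theorem: any rational root is an integer divisor of 228). Testing λ = 6:
  p(6) = 216 - 720 + 732 - 228 = 0  ✓
  Dividing out (λ - 6): p(λ) = (λ - 6)(λ² - 14λ + 38).
Step 3 — remaining eigenvalues from the quadratic λ² - 14λ + 38 = 0:
  Δ = 14² - 4·38 = 196 - 152 = 44,  λ = (14 ± √44)/2 = (14 ± 6.6332)/2 ≈ 10.3166 or 3.6834.
  Sorted: λ_1 = 10.3166,  λ_2 = 6,  λ_3 = 3.6834  (check: sum = 20 = tr ✓).

Step 4 — unit eigenvector for λ_1 ≈ 10.3166: v spans the null space of (Sigma - λ_1 I), whose rows are
  r_1 = (-2.3166, -1, -2),  r_2 = (-1, -6.3166, 1),  r_3 = (-2, 1, -2.3166).
  v is orthogonal to every row, so take v ∝ r_1 × r_2 = ((-1)·(1) - (-2)·(-6.3166), (-2)·(-1) - (-2.3166)·(1), (-2.3166)·(-6.3166) - (-1)·(-1)) ≈ (-13.6332, 4.3166, 13.6332).
  Rescale (multiply by -1 so the first nonzero entry is positive): u = (13.6332, -4.3166, -13.6332).
  ||u|| = √((13.6332)² + (-4.3166)² + (-13.6332)²) = √(390.3642) ≈ 19.7576,  v_1 = u/||u|| ≈ (0.69, -0.2185, -0.69) (||v_1|| = 1).

λ_1 = 10.3166,  λ_2 = 6,  λ_3 = 3.6834;  v_1 ≈ (0.69, -0.2185, -0.69)


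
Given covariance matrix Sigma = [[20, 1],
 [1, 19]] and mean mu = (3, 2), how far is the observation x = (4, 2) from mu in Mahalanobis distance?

Step 1 — centre the observation: (x - mu) = (1, 0).

Step 2 — invert Sigma. det(Sigma) = 20·19 - (1)² = 379.
  Sigma^{-1} = (1/det) · [[d, -b], [-b, a]] = [[0.0501, -0.0026],
 [-0.0026, 0.0528]].

Step 3 — form the quadratic (x - mu)^T · Sigma^{-1} · (x - mu):
  Sigma^{-1} · (x - mu) = (0.0501, -0.0026).
  (x - mu)^T · [Sigma^{-1} · (x - mu)] = (1)·(0.0501) + (0)·(-0.0026) = 0.0501.

Step 4 — take square root: d = √(0.0501) ≈ 0.2239.

d(x, mu) = √(0.0501) ≈ 0.2239


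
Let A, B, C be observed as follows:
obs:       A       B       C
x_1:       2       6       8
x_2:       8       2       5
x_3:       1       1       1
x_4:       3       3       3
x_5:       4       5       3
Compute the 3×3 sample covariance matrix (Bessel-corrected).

Step 1 — column means:
  mean(A) = (2 + 8 + 1 + 3 + 4) / 5 = 18/5 = 3.6
  mean(B) = (6 + 2 + 1 + 3 + 5) / 5 = 17/5 = 3.4
  mean(C) = (8 + 5 + 1 + 3 + 3) / 5 = 20/5 = 4

Step 2 — sample covariance S[i,j] = (1/(n-1)) · Σ_k (x_{k,i} - mean_i) · (x_{k,j} - mean_j), with n-1 = 4.
  S[A,A] = ((-1.6)·(-1.6) + (4.4)·(4.4) + (-2.6)·(-2.6) + (-0.6)·(-0.6) + (0.4)·(0.4)) / 4 = 29.2/4 = 7.3
  S[A,B] = ((-1.6)·(2.6) + (4.4)·(-1.4) + (-2.6)·(-2.4) + (-0.6)·(-0.4) + (0.4)·(1.6)) / 4 = -3.2/4 = -0.8
  S[A,C] = ((-1.6)·(4) + (4.4)·(1) + (-2.6)·(-3) + (-0.6)·(-1) + (0.4)·(-1)) / 4 = 6/4 = 1.5
  S[B,B] = ((2.6)·(2.6) + (-1.4)·(-1.4) + (-2.4)·(-2.4) + (-0.4)·(-0.4) + (1.6)·(1.6)) / 4 = 17.2/4 = 4.3
  S[B,C] = ((2.6)·(4) + (-1.4)·(1) + (-2.4)·(-3) + (-0.4)·(-1) + (1.6)·(-1)) / 4 = 15/4 = 3.75
  S[C,C] = ((4)·(4) + (1)·(1) + (-3)·(-3) + (-1)·(-1) + (-1)·(-1)) / 4 = 28/4 = 7

S is symmetric (S[j,i] = S[i,j]). Assembling:

S = [[7.3, -0.8, 1.5],
 [-0.8, 4.3, 3.75],
 [1.5, 3.75, 7]]


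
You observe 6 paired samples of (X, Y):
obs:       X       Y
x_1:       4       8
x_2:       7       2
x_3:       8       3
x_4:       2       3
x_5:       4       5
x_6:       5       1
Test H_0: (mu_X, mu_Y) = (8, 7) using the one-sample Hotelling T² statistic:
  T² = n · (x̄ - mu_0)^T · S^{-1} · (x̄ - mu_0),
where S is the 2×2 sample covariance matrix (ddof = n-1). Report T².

Step 1 — sample mean vector:
  mean(X) = (4 + 7 + 8 + 2 + 4 + 5) / 6 = 30/6 = 5
  mean(Y) = (8 + 2 + 3 + 3 + 5 + 1) / 6 = 22/6 = 3.6667
  x̄ = (5, 3.6667),  deviation x̄ - mu_0 = (5, 3.6667) - (8, 7) = (-3, -3.3333).

Step 2 — sample covariance matrix, S[i,j] = (1/(n-1)) · Σ_k (x_{k,i} - mean_i) · (x_{k,j} - mean_j), divisor n-1 = 5:
  S[X,X] = ((-1)·(-1) + (2)·(2) + (3)·(3) + (-3)·(-3) + (-1)·(-1) + (0)·(0)) / 5 = 24/5 = 4.8
  S[X,Y] = ((-1)·(4.3333) + (2)·(-1.6667) + (3)·(-0.6667) + (-3)·(-0.6667) + (-1)·(1.3333) + (0)·(-2.6667)) / 5 = -9/5 = -1.8
  S[Y,Y] = ((4.3333)·(4.3333) + (-1.6667)·(-1.6667) + (-0.6667)·(-0.6667) + (-0.6667)·(-0.6667) + (1.3333)·(1.3333) + (-2.6667)·(-2.6667)) / 5 = 31.3333/5 = 6.2667
  S = [[4.8, -1.8],
 [-1.8, 6.2667]].

Step 3 — invert S. det(S) = 4.8·6.2667 - (-1.8)² = 26.84.
  S^{-1} = (1/det) · [[d, -b], [-b, a]] = [[0.2335, 0.0671],
 [0.0671, 0.1788]].

Step 4 — quadratic form (x̄ - mu_0)^T · S^{-1} · (x̄ - mu_0):
  S^{-1} · (x̄ - mu_0) = (-0.924, -0.7973),
  (x̄ - mu_0)^T · [...] = (-3)·(-0.924) + (-3.3333)·(-0.7973) = 5.4297.

Step 5 — scale by n: T² = 6 · 5.4297 = 32.5782.

T² ≈ 32.5782


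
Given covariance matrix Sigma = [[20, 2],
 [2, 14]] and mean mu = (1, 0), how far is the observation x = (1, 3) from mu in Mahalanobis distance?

Step 1 — centre the observation: (x - mu) = (0, 3).

Step 2 — invert Sigma. det(Sigma) = 20·14 - (2)² = 276.
  Sigma^{-1} = (1/det) · [[d, -b], [-b, a]] = [[0.0507, -0.0072],
 [-0.0072, 0.0725]].

Step 3 — form the quadratic (x - mu)^T · Sigma^{-1} · (x - mu):
  Sigma^{-1} · (x - mu) = (-0.0217, 0.2174).
  (x - mu)^T · [Sigma^{-1} · (x - mu)] = (0)·(-0.0217) + (3)·(0.2174) = 0.6522.

Step 4 — take square root: d = √(0.6522) ≈ 0.8076.

d(x, mu) = √(0.6522) ≈ 0.8076


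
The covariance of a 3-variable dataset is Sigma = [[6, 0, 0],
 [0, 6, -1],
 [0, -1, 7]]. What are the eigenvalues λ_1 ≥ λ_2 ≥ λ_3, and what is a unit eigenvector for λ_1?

Step 1 — characteristic polynomial p(λ) = det(λI - Sigma) = λ³ - tr·λ² + c_1·λ - det, where tr = trace, c_1 = sum of the principal 2×2 minors, det = det(Sigma):
  tr = 6 + 6 + 7 = 19,
  c_1 = (6·6 - (0)²) + (6·7 - (0)²) + (6·7 - (-1)²) = 36 + 42 + 41 = 119,
  det = 6·(6·7 - (-1)²) - (0)·((0)·7 - (-1)·(0)) + (0)·((0)·(-1) - 6·(0)) = 6·(41) - (0)·(0) + (0)·(0) = 246.
  So p(λ) = λ³ - 19λ² + 119λ - 246.
Step 2 — look for an integer root (rational root theorem: any rational root is an integer divisor of 246). Testing λ = 6:
  p(6) = 216 - 684 + 714 - 246 = 0  ✓
  Dividing out (λ - 6): p(λ) = (λ - 6)(λ² - 13λ + 41).
Step 3 — remaining eigenvalues from the quadratic λ² - 13λ + 41 = 0:
  Δ = 13² - 4·41 = 169 - 164 = 5,  λ = (13 ± √5)/2 = (13 ± 2.2361)/2 ≈ 7.618 or 5.382.
  Sorted: λ_1 = 7.618,  λ_2 = 6,  λ_3 = 5.382  (check: sum = 19 = tr ✓).

Step 4 — unit eigenvector for λ_1 ≈ 7.618: v spans the null space of (Sigma - λ_1 I), whose rows are
  r_1 = (-1.618, 0, 0),  r_2 = (0, -1.618, -1),  r_3 = (0, -1, -0.618).
  v is orthogonal to every row, so take v ∝ r_1 × r_2 = ((0)·(-1) - (0)·(-1.618), (0)·(0) - (-1.618)·(-1), (-1.618)·(-1.618) - (0)·(0)) ≈ (0, -1.618, 2.618).
  Rescale (multiply by -1 so the first nonzero entry is positive): u = (0, 1.618, -2.618).
  ||u|| = √((0)² + (1.618)² + (-2.618)²) = √(9.4721) ≈ 3.0777,  v_1 = u/||u|| ≈ (0, 0.5257, -0.8507) (||v_1|| = 1).

λ_1 = 7.618,  λ_2 = 6,  λ_3 = 5.382;  v_1 ≈ (0, 0.5257, -0.8507)


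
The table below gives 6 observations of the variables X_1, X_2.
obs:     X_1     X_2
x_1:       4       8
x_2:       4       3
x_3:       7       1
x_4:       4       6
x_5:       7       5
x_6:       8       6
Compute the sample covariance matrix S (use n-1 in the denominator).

Step 1 — column means:
  mean(X_1) = (4 + 4 + 7 + 4 + 7 + 8) / 6 = 34/6 = 5.6667
  mean(X_2) = (8 + 3 + 1 + 6 + 5 + 6) / 6 = 29/6 = 4.8333

Step 2 — sample covariance S[i,j] = (1/(n-1)) · Σ_k (x_{k,i} - mean_i) · (x_{k,j} - mean_j), with n-1 = 5.
  S[X_1,X_1] = ((-1.6667)·(-1.6667) + (-1.6667)·(-1.6667) + (1.3333)·(1.3333) + (-1.6667)·(-1.6667) + (1.3333)·(1.3333) + (2.3333)·(2.3333)) / 5 = 17.3333/5 = 3.4667
  S[X_1,X_2] = ((-1.6667)·(3.1667) + (-1.6667)·(-1.8333) + (1.3333)·(-3.8333) + (-1.6667)·(1.1667) + (1.3333)·(0.1667) + (2.3333)·(1.1667)) / 5 = -6.3333/5 = -1.2667
  S[X_2,X_2] = ((3.1667)·(3.1667) + (-1.8333)·(-1.8333) + (-3.8333)·(-3.8333) + (1.1667)·(1.1667) + (0.1667)·(0.1667) + (1.1667)·(1.1667)) / 5 = 30.8333/5 = 6.1667

S is symmetric (S[j,i] = S[i,j]). Assembling:

S = [[3.4667, -1.2667],
 [-1.2667, 6.1667]]


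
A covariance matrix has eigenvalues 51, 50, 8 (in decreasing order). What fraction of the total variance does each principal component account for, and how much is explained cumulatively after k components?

Step 1 — total variance = trace(Sigma) = Σ λ_i = 51 + 50 + 8 = 109.

Step 2 — fraction explained by component i = λ_i / Σ λ:
  PC1: 51/109 = 0.4679
  PC2: 50/109 = 0.4587
  PC3: 8/109 = 0.0734

Step 3 — cumulative fraction after k components = (λ_1 + ... + λ_k) / Σ λ:
  k = 1: 51/109 = 0.4679
  k = 2: (51 + 50)/109 = 101/109 = 0.9266
  k = 3: (51 + 50 + 8)/109 = 109/109 = 1

Summary (fraction, with percent):

explained: PC1 0.4679 (46.79%), PC2 0.4587 (45.87%), PC3 0.0734 (7.34%);  cumulative: 0.4679, 0.9266, 1


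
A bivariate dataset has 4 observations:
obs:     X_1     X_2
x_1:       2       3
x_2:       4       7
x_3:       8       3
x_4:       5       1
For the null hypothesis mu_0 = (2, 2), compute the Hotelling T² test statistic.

Step 1 — sample mean vector:
  mean(X_1) = (2 + 4 + 8 + 5) / 4 = 19/4 = 4.75
  mean(X_2) = (3 + 7 + 3 + 1) / 4 = 14/4 = 3.5
  x̄ = (4.75, 3.5),  deviation x̄ - mu_0 = (4.75, 3.5) - (2, 2) = (2.75, 1.5).

Step 2 — sample covariance matrix, S[i,j] = (1/(n-1)) · Σ_k (x_{k,i} - mean_i) · (x_{k,j} - mean_j), divisor n-1 = 3:
  S[X_1,X_1] = ((-2.75)·(-2.75) + (-0.75)·(-0.75) + (3.25)·(3.25) + (0.25)·(0.25)) / 3 = 18.75/3 = 6.25
  S[X_1,X_2] = ((-2.75)·(-0.5) + (-0.75)·(3.5) + (3.25)·(-0.5) + (0.25)·(-2.5)) / 3 = -3.5/3 = -1.1667
  S[X_2,X_2] = ((-0.5)·(-0.5) + (3.5)·(3.5) + (-0.5)·(-0.5) + (-2.5)·(-2.5)) / 3 = 19/3 = 6.3333
  S = [[6.25, -1.1667],
 [-1.1667, 6.3333]].

Step 3 — invert S. det(S) = 6.25·6.3333 - (-1.1667)² = 38.2222.
  S^{-1} = (1/det) · [[d, -b], [-b, a]] = [[0.1657, 0.0305],
 [0.0305, 0.1635]].

Step 4 — quadratic form (x̄ - mu_0)^T · S^{-1} · (x̄ - mu_0):
  S^{-1} · (x̄ - mu_0) = (0.5015, 0.3292),
  (x̄ - mu_0)^T · [...] = (2.75)·(0.5015) + (1.5)·(0.3292) = 1.8728.

Step 5 — scale by n: T² = 4 · 1.8728 = 7.4913.

T² ≈ 7.4913


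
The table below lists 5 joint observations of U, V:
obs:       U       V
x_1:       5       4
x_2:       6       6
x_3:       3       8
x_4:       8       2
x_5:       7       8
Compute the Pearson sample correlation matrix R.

Step 1 — column means:
  mean(U) = (5 + 6 + 3 + 8 + 7) / 5 = 29/5 = 5.8
  mean(V) = (4 + 6 + 8 + 2 + 8) / 5 = 28/5 = 5.6

Step 2 — sample variances and covariances s[i,j] = (1/(n-1)) · Σ_k (x_{k,i} - mean_i) · (x_{k,j} - mean_j), with n-1 = 4:
  s[U,U] = ((-0.8)·(-0.8) + (0.2)·(0.2) + (-2.8)·(-2.8) + (2.2)·(2.2) + (1.2)·(1.2)) / 4 = 14.8/4 = 3.7
  s[U,V] = ((-0.8)·(-1.6) + (0.2)·(0.4) + (-2.8)·(2.4) + (2.2)·(-3.6) + (1.2)·(2.4)) / 4 = -10.4/4 = -2.6
  s[V,V] = ((-1.6)·(-1.6) + (0.4)·(0.4) + (2.4)·(2.4) + (-3.6)·(-3.6) + (2.4)·(2.4)) / 4 = 27.2/4 = 6.8
  Sample standard deviations s_i = √(s[i,i]):
  s(U) = √(3.7) = 1.9235
  s(V) = √(6.8) = 2.6077

Step 3 — r_{ij} = s_{ij} / (s_i · s_j):
  r[U,U] = 1 (diagonal).
  r[U,V] = -2.6 / (1.9235 · 2.6077) = -2.6 / 5.016 = -0.5183
  r[V,V] = 1 (diagonal).

R is symmetric with unit diagonal. Assembling:

R = [[1, -0.5183],
 [-0.5183, 1]]


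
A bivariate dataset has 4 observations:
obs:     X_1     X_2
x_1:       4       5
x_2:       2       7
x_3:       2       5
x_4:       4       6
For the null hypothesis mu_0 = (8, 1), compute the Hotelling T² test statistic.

Step 1 — sample mean vector:
  mean(X_1) = (4 + 2 + 2 + 4) / 4 = 12/4 = 3
  mean(X_2) = (5 + 7 + 5 + 6) / 4 = 23/4 = 5.75
  x̄ = (3, 5.75),  deviation x̄ - mu_0 = (3, 5.75) - (8, 1) = (-5, 4.75).

Step 2 — sample covariance matrix, S[i,j] = (1/(n-1)) · Σ_k (x_{k,i} - mean_i) · (x_{k,j} - mean_j), divisor n-1 = 3:
  S[X_1,X_1] = ((1)·(1) + (-1)·(-1) + (-1)·(-1) + (1)·(1)) / 3 = 4/3 = 1.3333
  S[X_1,X_2] = ((1)·(-0.75) + (-1)·(1.25) + (-1)·(-0.75) + (1)·(0.25)) / 3 = -1/3 = -0.3333
  S[X_2,X_2] = ((-0.75)·(-0.75) + (1.25)·(1.25) + (-0.75)·(-0.75) + (0.25)·(0.25)) / 3 = 2.75/3 = 0.9167
  S = [[1.3333, -0.3333],
 [-0.3333, 0.9167]].

Step 3 — invert S. det(S) = 1.3333·0.9167 - (-0.3333)² = 1.1111.
  S^{-1} = (1/det) · [[d, -b], [-b, a]] = [[0.825, 0.3],
 [0.3, 1.2]].

Step 4 — quadratic form (x̄ - mu_0)^T · S^{-1} · (x̄ - mu_0):
  S^{-1} · (x̄ - mu_0) = (-2.7, 4.2),
  (x̄ - mu_0)^T · [...] = (-5)·(-2.7) + (4.75)·(4.2) = 33.45.

Step 5 — scale by n: T² = 4 · 33.45 = 133.8.

T² ≈ 133.8


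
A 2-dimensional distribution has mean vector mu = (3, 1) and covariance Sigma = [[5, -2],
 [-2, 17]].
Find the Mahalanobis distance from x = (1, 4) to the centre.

Step 1 — centre the observation: (x - mu) = (-2, 3).

Step 2 — invert Sigma. det(Sigma) = 5·17 - (-2)² = 81.
  Sigma^{-1} = (1/det) · [[d, -b], [-b, a]] = [[0.2099, 0.0247],
 [0.0247, 0.0617]].

Step 3 — form the quadratic (x - mu)^T · Sigma^{-1} · (x - mu):
  Sigma^{-1} · (x - mu) = (-0.3457, 0.1358).
  (x - mu)^T · [Sigma^{-1} · (x - mu)] = (-2)·(-0.3457) + (3)·(0.1358) = 1.0988.

Step 4 — take square root: d = √(1.0988) ≈ 1.0482.

d(x, mu) = √(1.0988) ≈ 1.0482


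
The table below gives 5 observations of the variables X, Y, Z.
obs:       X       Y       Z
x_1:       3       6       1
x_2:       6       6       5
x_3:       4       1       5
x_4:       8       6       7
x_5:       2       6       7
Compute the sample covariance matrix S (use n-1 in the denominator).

Step 1 — column means:
  mean(X) = (3 + 6 + 4 + 8 + 2) / 5 = 23/5 = 4.6
  mean(Y) = (6 + 6 + 1 + 6 + 6) / 5 = 25/5 = 5
  mean(Z) = (1 + 5 + 5 + 7 + 7) / 5 = 25/5 = 5

Step 2 — sample covariance S[i,j] = (1/(n-1)) · Σ_k (x_{k,i} - mean_i) · (x_{k,j} - mean_j), with n-1 = 4.
  S[X,X] = ((-1.6)·(-1.6) + (1.4)·(1.4) + (-0.6)·(-0.6) + (3.4)·(3.4) + (-2.6)·(-2.6)) / 4 = 23.2/4 = 5.8
  S[X,Y] = ((-1.6)·(1) + (1.4)·(1) + (-0.6)·(-4) + (3.4)·(1) + (-2.6)·(1)) / 4 = 3/4 = 0.75
  S[X,Z] = ((-1.6)·(-4) + (1.4)·(0) + (-0.6)·(0) + (3.4)·(2) + (-2.6)·(2)) / 4 = 8/4 = 2
  S[Y,Y] = ((1)·(1) + (1)·(1) + (-4)·(-4) + (1)·(1) + (1)·(1)) / 4 = 20/4 = 5
  S[Y,Z] = ((1)·(-4) + (1)·(0) + (-4)·(0) + (1)·(2) + (1)·(2)) / 4 = 0/4 = 0
  S[Z,Z] = ((-4)·(-4) + (0)·(0) + (0)·(0) + (2)·(2) + (2)·(2)) / 4 = 24/4 = 6

S is symmetric (S[j,i] = S[i,j]). Assembling:

S = [[5.8, 0.75, 2],
 [0.75, 5, 0],
 [2, 0, 6]]


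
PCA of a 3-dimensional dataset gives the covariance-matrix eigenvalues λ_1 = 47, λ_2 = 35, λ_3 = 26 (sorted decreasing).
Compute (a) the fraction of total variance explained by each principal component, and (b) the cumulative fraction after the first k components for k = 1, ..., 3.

Step 1 — total variance = trace(Sigma) = Σ λ_i = 47 + 35 + 26 = 108.

Step 2 — fraction explained by component i = λ_i / Σ λ:
  PC1: 47/108 = 0.4352
  PC2: 35/108 = 0.3241
  PC3: 26/108 = 0.2407

Step 3 — cumulative fraction after k components = (λ_1 + ... + λ_k) / Σ λ:
  k = 1: 47/108 = 0.4352
  k = 2: (47 + 35)/108 = 82/108 = 0.7593
  k = 3: (47 + 35 + 26)/108 = 108/108 = 1

Summary (fraction, with percent):

explained: PC1 0.4352 (43.52%), PC2 0.3241 (32.41%), PC3 0.2407 (24.07%);  cumulative: 0.4352, 0.7593, 1


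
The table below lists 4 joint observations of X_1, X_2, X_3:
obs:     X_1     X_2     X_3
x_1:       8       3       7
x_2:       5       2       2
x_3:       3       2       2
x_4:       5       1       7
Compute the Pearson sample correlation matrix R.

Step 1 — column means:
  mean(X_1) = (8 + 5 + 3 + 5) / 4 = 21/4 = 5.25
  mean(X_2) = (3 + 2 + 2 + 1) / 4 = 8/4 = 2
  mean(X_3) = (7 + 2 + 2 + 7) / 4 = 18/4 = 4.5

Step 2 — sample variances and covariances s[i,j] = (1/(n-1)) · Σ_k (x_{k,i} - mean_i) · (x_{k,j} - mean_j), with n-1 = 3:
  s[X_1,X_1] = ((2.75)·(2.75) + (-0.25)·(-0.25) + (-2.25)·(-2.25) + (-0.25)·(-0.25)) / 3 = 12.75/3 = 4.25
  s[X_1,X_2] = ((2.75)·(1) + (-0.25)·(0) + (-2.25)·(0) + (-0.25)·(-1)) / 3 = 3/3 = 1
  s[X_1,X_3] = ((2.75)·(2.5) + (-0.25)·(-2.5) + (-2.25)·(-2.5) + (-0.25)·(2.5)) / 3 = 12.5/3 = 4.1667
  s[X_2,X_2] = ((1)·(1) + (0)·(0) + (0)·(0) + (-1)·(-1)) / 3 = 2/3 = 0.6667
  s[X_2,X_3] = ((1)·(2.5) + (0)·(-2.5) + (0)·(-2.5) + (-1)·(2.5)) / 3 = 0/3 = 0
  s[X_3,X_3] = ((2.5)·(2.5) + (-2.5)·(-2.5) + (-2.5)·(-2.5) + (2.5)·(2.5)) / 3 = 25/3 = 8.3333
  Sample standard deviations s_i = √(s[i,i]):
  s(X_1) = √(4.25) = 2.0616
  s(X_2) = √(0.6667) = 0.8165
  s(X_3) = √(8.3333) = 2.8868

Step 3 — r_{ij} = s_{ij} / (s_i · s_j):
  r[X_1,X_1] = 1 (diagonal).
  r[X_1,X_2] = 1 / (2.0616 · 0.8165) = 1 / 1.6833 = 0.5941
  r[X_1,X_3] = 4.1667 / (2.0616 · 2.8868) = 4.1667 / 5.9512 = 0.7001
  r[X_2,X_2] = 1 (diagonal).
  r[X_2,X_3] = 0 / (0.8165 · 2.8868) = 0 / 2.357 = 0
  r[X_3,X_3] = 1 (diagonal).

R is symmetric with unit diagonal. Assembling:

R = [[1, 0.5941, 0.7001],
 [0.5941, 1, 0],
 [0.7001, 0, 1]]


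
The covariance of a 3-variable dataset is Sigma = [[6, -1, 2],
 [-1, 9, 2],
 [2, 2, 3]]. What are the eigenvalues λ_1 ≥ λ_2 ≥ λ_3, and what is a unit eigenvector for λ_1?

Step 1 — characteristic polynomial p(λ) = det(λI - Sigma) = λ³ - tr·λ² + c_1·λ - det, where tr = trace, c_1 = sum of the principal 2×2 minors, det = det(Sigma):
  tr = 6 + 9 + 3 = 18,
  c_1 = (6·9 - (-1)²) + (6·3 - (2)²) + (9·3 - (2)²) = 53 + 14 + 23 = 90,
  det = 6·(9·3 - (2)²) - (-1)·((-1)·3 - (2)·(2)) + (2)·((-1)·(2) - 9·(2)) = 6·(23) - (-1)·(-7) + (2)·(-20) = 91.
  So p(λ) = λ³ - 18λ² + 90λ - 91.
Step 2 — look for an integer root (rational root theorem: any rational root is an integer divisor of 91). Testing λ = 7:
  p(7) = 343 - 882 + 630 - 91 = 0  ✓
  Dividing out (λ - 7): p(λ) = (λ - 7)(λ² - 11λ + 13).
Step 3 — remaining eigenvalues from the quadratic λ² - 11λ + 13 = 0:
  Δ = 11² - 4·13 = 121 - 52 = 69,  λ = (11 ± √69)/2 = (11 ± 8.3066)/2 ≈ 9.6533 or 1.3467.
  Sorted: λ_1 = 9.6533,  λ_2 = 7,  λ_3 = 1.3467  (check: sum = 18 = tr ✓).

Step 4 — unit eigenvector for λ_1 ≈ 9.6533: v spans the null space of (Sigma - λ_1 I), whose rows are
  r_1 = (-3.6533, -1, 2),  r_2 = (-1, -0.6533, 2),  r_3 = (2, 2, -6.6533).
  v is orthogonal to every row, so take v ∝ r_1 × r_2 = ((-1)·(2) - (2)·(-0.6533), (2)·(-1) - (-3.6533)·(2), (-3.6533)·(-0.6533) - (-1)·(-1)) ≈ (-0.6934, 5.3066, 1.3868).
  Rescale (multiply by -1 so the first nonzero entry is positive): u = (0.6934, -5.3066, -1.3868).
  ||u|| = √((0.6934)² + (-5.3066)² + (-1.3868)²) = √(30.5641) ≈ 5.5285,  v_1 = u/||u|| ≈ (0.1254, -0.9599, -0.2508) (||v_1|| = 1).

λ_1 = 9.6533,  λ_2 = 7,  λ_3 = 1.3467;  v_1 ≈ (0.1254, -0.9599, -0.2508)


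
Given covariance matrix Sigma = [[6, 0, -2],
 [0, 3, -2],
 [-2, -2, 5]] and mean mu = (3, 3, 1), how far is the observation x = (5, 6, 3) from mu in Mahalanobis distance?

Step 1 — centre the observation: (x - mu) = (2, 3, 2).

Step 2 — invert Sigma (cofactor / det for 3×3, or solve directly):
  Sigma^{-1} = [[0.2037, 0.0741, 0.1111],
 [0.0741, 0.4815, 0.2222],
 [0.1111, 0.2222, 0.3333]].

Step 3 — form the quadratic (x - mu)^T · Sigma^{-1} · (x - mu):
  Sigma^{-1} · (x - mu) = (0.8519, 2.037, 1.5556).
  (x - mu)^T · [Sigma^{-1} · (x - mu)] = (2)·(0.8519) + (3)·(2.037) + (2)·(1.5556) = 10.9259.

Step 4 — take square root: d = √(10.9259) ≈ 3.3054.

d(x, mu) = √(10.9259) ≈ 3.3054


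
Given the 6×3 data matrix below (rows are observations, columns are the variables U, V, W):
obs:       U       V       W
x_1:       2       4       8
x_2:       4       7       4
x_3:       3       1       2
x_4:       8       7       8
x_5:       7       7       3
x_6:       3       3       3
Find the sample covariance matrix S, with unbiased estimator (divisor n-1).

Step 1 — column means:
  mean(U) = (2 + 4 + 3 + 8 + 7 + 3) / 6 = 27/6 = 4.5
  mean(V) = (4 + 7 + 1 + 7 + 7 + 3) / 6 = 29/6 = 4.8333
  mean(W) = (8 + 4 + 2 + 8 + 3 + 3) / 6 = 28/6 = 4.6667

Step 2 — sample covariance S[i,j] = (1/(n-1)) · Σ_k (x_{k,i} - mean_i) · (x_{k,j} - mean_j), with n-1 = 5.
  S[U,U] = ((-2.5)·(-2.5) + (-0.5)·(-0.5) + (-1.5)·(-1.5) + (3.5)·(3.5) + (2.5)·(2.5) + (-1.5)·(-1.5)) / 5 = 29.5/5 = 5.9
  S[U,V] = ((-2.5)·(-0.8333) + (-0.5)·(2.1667) + (-1.5)·(-3.8333) + (3.5)·(2.1667) + (2.5)·(2.1667) + (-1.5)·(-1.8333)) / 5 = 22.5/5 = 4.5
  S[U,W] = ((-2.5)·(3.3333) + (-0.5)·(-0.6667) + (-1.5)·(-2.6667) + (3.5)·(3.3333) + (2.5)·(-1.6667) + (-1.5)·(-1.6667)) / 5 = 6/5 = 1.2
  S[V,V] = ((-0.8333)·(-0.8333) + (2.1667)·(2.1667) + (-3.8333)·(-3.8333) + (2.1667)·(2.1667) + (2.1667)·(2.1667) + (-1.8333)·(-1.8333)) / 5 = 32.8333/5 = 6.5667
  S[V,W] = ((-0.8333)·(3.3333) + (2.1667)·(-0.6667) + (-3.8333)·(-2.6667) + (2.1667)·(3.3333) + (2.1667)·(-1.6667) + (-1.8333)·(-1.6667)) / 5 = 12.6667/5 = 2.5333
  S[W,W] = ((3.3333)·(3.3333) + (-0.6667)·(-0.6667) + (-2.6667)·(-2.6667) + (3.3333)·(3.3333) + (-1.6667)·(-1.6667) + (-1.6667)·(-1.6667)) / 5 = 35.3333/5 = 7.0667

S is symmetric (S[j,i] = S[i,j]). Assembling:

S = [[5.9, 4.5, 1.2],
 [4.5, 6.5667, 2.5333],
 [1.2, 2.5333, 7.0667]]


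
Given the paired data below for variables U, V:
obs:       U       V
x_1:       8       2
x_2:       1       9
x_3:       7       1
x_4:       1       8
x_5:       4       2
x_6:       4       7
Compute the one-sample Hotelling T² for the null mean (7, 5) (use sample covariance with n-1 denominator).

Step 1 — sample mean vector:
  mean(U) = (8 + 1 + 7 + 1 + 4 + 4) / 6 = 25/6 = 4.1667
  mean(V) = (2 + 9 + 1 + 8 + 2 + 7) / 6 = 29/6 = 4.8333
  x̄ = (4.1667, 4.8333),  deviation x̄ - mu_0 = (4.1667, 4.8333) - (7, 5) = (-2.8333, -0.1667).

Step 2 — sample covariance matrix, S[i,j] = (1/(n-1)) · Σ_k (x_{k,i} - mean_i) · (x_{k,j} - mean_j), divisor n-1 = 5:
  S[U,U] = ((3.8333)·(3.8333) + (-3.1667)·(-3.1667) + (2.8333)·(2.8333) + (-3.1667)·(-3.1667) + (-0.1667)·(-0.1667) + (-0.1667)·(-0.1667)) / 5 = 42.8333/5 = 8.5667
  S[U,V] = ((3.8333)·(-2.8333) + (-3.1667)·(4.1667) + (2.8333)·(-3.8333) + (-3.1667)·(3.1667) + (-0.1667)·(-2.8333) + (-0.1667)·(2.1667)) / 5 = -44.8333/5 = -8.9667
  S[V,V] = ((-2.8333)·(-2.8333) + (4.1667)·(4.1667) + (-3.8333)·(-3.8333) + (3.1667)·(3.1667) + (-2.8333)·(-2.8333) + (2.1667)·(2.1667)) / 5 = 62.8333/5 = 12.5667
  S = [[8.5667, -8.9667],
 [-8.9667, 12.5667]].

Step 3 — invert S. det(S) = 8.5667·12.5667 - (-8.9667)² = 27.2533.
  S^{-1} = (1/det) · [[d, -b], [-b, a]] = [[0.4611, 0.329],
 [0.329, 0.3143]].

Step 4 — quadratic form (x̄ - mu_0)^T · S^{-1} · (x̄ - mu_0):
  S^{-1} · (x̄ - mu_0) = (-1.3613, -0.9846),
  (x̄ - mu_0)^T · [...] = (-2.8333)·(-1.3613) + (-0.1667)·(-0.9846) = 4.0211.

Step 5 — scale by n: T² = 6 · 4.0211 = 24.1267.

T² ≈ 24.1267


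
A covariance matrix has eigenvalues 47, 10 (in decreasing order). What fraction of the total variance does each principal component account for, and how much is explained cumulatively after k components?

Step 1 — total variance = trace(Sigma) = Σ λ_i = 47 + 10 = 57.

Step 2 — fraction explained by component i = λ_i / Σ λ:
  PC1: 47/57 = 0.8246
  PC2: 10/57 = 0.1754

Step 3 — cumulative fraction after k components = (λ_1 + ... + λ_k) / Σ λ:
  k = 1: 47/57 = 0.8246
  k = 2: (47 + 10)/57 = 57/57 = 1

Summary (fraction, with percent):

explained: PC1 0.8246 (82.46%), PC2 0.1754 (17.54%);  cumulative: 0.8246, 1


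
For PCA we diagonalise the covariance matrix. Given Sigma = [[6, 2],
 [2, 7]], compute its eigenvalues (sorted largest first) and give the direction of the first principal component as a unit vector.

Step 1 — characteristic polynomial of 2×2 Sigma:
  det(Sigma - λI) = λ² - trace · λ + det = 0.
  trace = 6 + 7 = 13, det = 6·7 - (2)² = 38.
Step 2 — discriminant:
  Δ = trace² - 4·det = 169 - 152 = 17.
Step 3 — eigenvalues:
  λ = (trace ± √Δ)/2 = (13 ± 4.1231)/2,
  λ_1 = 8.5616,  λ_2 = 4.4384.

Step 4 — unit eigenvector for λ_1: solve (Sigma - λ_1 I)v = 0. First row:
  (6 - 8.5616)·v_x + (2)·v_y = 0, i.e. (-2.5616)·v_x + (2)·v_y = 0,
  so v ∝ (b, λ_1 - a) = (2, 2.5616) = u.
  ||u|| = √((2)² + (2.5616)²) = √(10.5616) ≈ 3.2499,
  v_1 = u/||u|| ≈ (0.6154, 0.7882) (||v_1|| = 1).

λ_1 = 8.5616,  λ_2 = 4.4384;  v_1 ≈ (0.6154, 0.7882)


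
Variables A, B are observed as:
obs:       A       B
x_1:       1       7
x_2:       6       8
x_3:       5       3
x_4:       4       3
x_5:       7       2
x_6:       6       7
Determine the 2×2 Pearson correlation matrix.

Step 1 — column means:
  mean(A) = (1 + 6 + 5 + 4 + 7 + 6) / 6 = 29/6 = 4.8333
  mean(B) = (7 + 8 + 3 + 3 + 2 + 7) / 6 = 30/6 = 5

Step 2 — sample variances and covariances s[i,j] = (1/(n-1)) · Σ_k (x_{k,i} - mean_i) · (x_{k,j} - mean_j), with n-1 = 5:
  s[A,A] = ((-3.8333)·(-3.8333) + (1.1667)·(1.1667) + (0.1667)·(0.1667) + (-0.8333)·(-0.8333) + (2.1667)·(2.1667) + (1.1667)·(1.1667)) / 5 = 22.8333/5 = 4.5667
  s[A,B] = ((-3.8333)·(2) + (1.1667)·(3) + (0.1667)·(-2) + (-0.8333)·(-2) + (2.1667)·(-3) + (1.1667)·(2)) / 5 = -7/5 = -1.4
  s[B,B] = ((2)·(2) + (3)·(3) + (-2)·(-2) + (-2)·(-2) + (-3)·(-3) + (2)·(2)) / 5 = 34/5 = 6.8
  Sample standard deviations s_i = √(s[i,i]):
  s(A) = √(4.5667) = 2.137
  s(B) = √(6.8) = 2.6077

Step 3 — r_{ij} = s_{ij} / (s_i · s_j):
  r[A,A] = 1 (diagonal).
  r[A,B] = -1.4 / (2.137 · 2.6077) = -1.4 / 5.5726 = -0.2512
  r[B,B] = 1 (diagonal).

R is symmetric with unit diagonal. Assembling:

R = [[1, -0.2512],
 [-0.2512, 1]]


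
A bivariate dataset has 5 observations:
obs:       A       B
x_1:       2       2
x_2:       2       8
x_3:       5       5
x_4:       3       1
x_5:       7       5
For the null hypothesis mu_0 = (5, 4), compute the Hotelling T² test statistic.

Step 1 — sample mean vector:
  mean(A) = (2 + 2 + 5 + 3 + 7) / 5 = 19/5 = 3.8
  mean(B) = (2 + 8 + 5 + 1 + 5) / 5 = 21/5 = 4.2
  x̄ = (3.8, 4.2),  deviation x̄ - mu_0 = (3.8, 4.2) - (5, 4) = (-1.2, 0.2).

Step 2 — sample covariance matrix, S[i,j] = (1/(n-1)) · Σ_k (x_{k,i} - mean_i) · (x_{k,j} - mean_j), divisor n-1 = 4:
  S[A,A] = ((-1.8)·(-1.8) + (-1.8)·(-1.8) + (1.2)·(1.2) + (-0.8)·(-0.8) + (3.2)·(3.2)) / 4 = 18.8/4 = 4.7
  S[A,B] = ((-1.8)·(-2.2) + (-1.8)·(3.8) + (1.2)·(0.8) + (-0.8)·(-3.2) + (3.2)·(0.8)) / 4 = 3.2/4 = 0.8
  S[B,B] = ((-2.2)·(-2.2) + (3.8)·(3.8) + (0.8)·(0.8) + (-3.2)·(-3.2) + (0.8)·(0.8)) / 4 = 30.8/4 = 7.7
  S = [[4.7, 0.8],
 [0.8, 7.7]].

Step 3 — invert S. det(S) = 4.7·7.7 - (0.8)² = 35.55.
  S^{-1} = (1/det) · [[d, -b], [-b, a]] = [[0.2166, -0.0225],
 [-0.0225, 0.1322]].

Step 4 — quadratic form (x̄ - mu_0)^T · S^{-1} · (x̄ - mu_0):
  S^{-1} · (x̄ - mu_0) = (-0.2644, 0.0534),
  (x̄ - mu_0)^T · [...] = (-1.2)·(-0.2644) + (0.2)·(0.0534) = 0.328.

Step 5 — scale by n: T² = 5 · 0.328 = 1.6399.

T² ≈ 1.6399
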